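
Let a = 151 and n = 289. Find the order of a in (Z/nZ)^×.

ord(151) | φ(289) = φ(17^2) = 17·(17−1) = 272 = 2^4 · 17.
Divisors of 272: 1, 2, 4, 8, 16, 17, 34, 68, 136, 272.
Check 151^d mod 289 for each divisor in increasing order:
151^1 ≡ 151 (mod 289)
151^2 ≡ 259 (mod 289)
151^4 ≡ 33 (mod 289)
151^8 ≡ 222 (mod 289)
151^16 ≡ 154 (mod 289)
151^17 ≡ 134 (mod 289)
151^34 ≡ 38 (mod 289)
151^68 ≡ 288 (mod 289)
151^136 ≡ 1 (mod 289) ✓
So ord_289(151) = 136.

136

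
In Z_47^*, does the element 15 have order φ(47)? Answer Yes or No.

Yes

φ(47) = 47 − 1 = 46 = 2 · 23.
Test 15^(46/q) mod 47 for each prime factor q of 46:
15^23 ≡ 46 (mod 47)  [q = 2: ≢ 1 ✓]
15^2 ≡ 37 (mod 47)  [q = 23: ≢ 1 ✓]
Every test exponent gives a nontrivial residue, hence 15 generates the full group.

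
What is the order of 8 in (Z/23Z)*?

11

By Lagrange's theorem, ord_23(8) divides φ(23) = 23 − 1 = 22 = 2 · 11.
Divisors of 22: 1, 2, 11, 22.
Check 8^d mod 23 for each divisor in increasing order:
8^1 ≡ 8 (mod 23)
8^2 ≡ 18 (mod 23)
8^11 ≡ 1 (mod 23) ✓
Hence ord(8) = 11.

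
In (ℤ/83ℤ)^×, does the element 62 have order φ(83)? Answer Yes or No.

φ(83) = 83 − 1 = 82 = 2 · 41.
Test 62^(82/q) mod 83 for each prime factor q of 82:
62^41 ≡ 82 (mod 83)  [q = 2: ≢ 1 ✓]
62^2 ≡ 26 (mod 83)  [q = 41: ≢ 1 ✓]
None equal 1, so ord_83(62) = 82: 62 is a primitive root.

Yes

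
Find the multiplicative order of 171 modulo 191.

ord(171) | φ(191) = 191 − 1 = 190 = 2 · 5 · 19.
Divisors of 190: 1, 2, 5, 10, 19, 38, 95, 190.
Compute 171^d (mod 191) for the divisors d until we hit 1:
171^1 ≡ 171 (mod 191)
171^2 ≡ 18 (mod 191)
171^5 ≡ 14 (mod 191)
171^10 ≡ 5 (mod 191)
171^19 ≡ 142 (mod 191)
171^38 ≡ 109 (mod 191)
171^95 ≡ 190 (mod 191)
171^190 ≡ 1 (mod 191) ✓
Hence ord(171) = 190.

190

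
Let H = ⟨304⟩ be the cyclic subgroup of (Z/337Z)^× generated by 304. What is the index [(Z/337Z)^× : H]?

ord(304) | φ(337) = 337 − 1 = 336 = 2^4 · 3 · 7.
Divisors of 336: 1, 2, 3, 4, 6, 7, 8, 12, 14, 16, 21, 24, 28, 42, 48, 56, 84, 112, 168, 336.
Evaluate successive powers at the divisors of 336:
304^1 ≡ 304 (mod 337)
304^2 ≡ 78 (mod 337)
304^3 ≡ 122 (mod 337)
304^4 ≡ 18 (mod 337)
304^6 ≡ 56 (mod 337)
304^7 ≡ 174 (mod 337)
304^8 ≡ 324 (mod 337)
304^12 ≡ 103 (mod 337)
304^14 ≡ 283 (mod 337)
304^16 ≡ 169 (mod 337)
304^21 ≡ 40 (mod 337)
304^24 ≡ 162 (mod 337)
304^28 ≡ 220 (mod 337)
304^42 ≡ 252 (mod 337)
304^48 ≡ 295 (mod 337)
304^56 ≡ 209 (mod 337)
304^84 ≡ 148 (mod 337)
304^112 ≡ 208 (mod 337)
304^168 ≡ 336 (mod 337)
304^336 ≡ 1 (mod 337) ✓
So ord_337(304) = 336, hence |⟨304⟩| = 336.
[(Z/337Z)^× : ⟨304⟩] = 336/336 = 1.

1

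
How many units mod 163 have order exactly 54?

18

φ(163) = 163 − 1 = 162 = 2 · 3^4.
Since (Z/163Z)^× is cyclic of order 162, the number of elements of order d is φ(d) when d | 162 and 0 otherwise.
54 = 2 · 3^3 divides 162, and φ(54) = 18.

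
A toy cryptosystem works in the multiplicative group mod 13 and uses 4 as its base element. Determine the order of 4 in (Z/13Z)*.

6

The order of 4 must divide φ(13) = 13 − 1 = 12 = 2^2 · 3.
Divisors of 12: 1, 2, 3, 4, 6, 12.
Evaluate successive powers at the divisors of 12:
4^1 ≡ 4
4^2 ≡ 3
4^3 ≡ 12
4^4 ≡ 9
4^6 ≡ 1
The smallest such exponent is 6, so the order of 4 is 6.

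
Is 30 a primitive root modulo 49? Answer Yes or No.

φ(49) = φ(7^2) = 7·(7−1) = 42 = 2 · 3 · 7.
30 is a primitive root mod 49 iff 30^(φ(49)/q) ≢ 1 for every prime q | φ(49), i.e. q ∈ {2, 3, 7}.
30^21 ≡ 1 (mod 49)  [q = 2: ≡ 1 ✗]
30^14 ≡ 18 (mod 49)  [q = 3: ≢ 1 ✓]
30^6 ≡ 1 (mod 49)  [q = 7: ≡ 1 ✗]
The check at q = 2 fails, so 30 generates a proper subgroup.

No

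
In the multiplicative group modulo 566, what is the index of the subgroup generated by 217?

3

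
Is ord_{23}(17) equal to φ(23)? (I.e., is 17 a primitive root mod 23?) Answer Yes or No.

Yes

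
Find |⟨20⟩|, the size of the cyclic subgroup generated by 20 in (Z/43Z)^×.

42

By Lagrange's theorem, ord_43(20) divides φ(43) = 43 − 1 = 42 = 2 · 3 · 7.
Divisors of 42: 1, 2, 3, 6, 7, 14, 21, 42.
Evaluate successive powers at the divisors of 42:
20^1 ≡ 20 (mod 43)
20^2 ≡ 13 (mod 43)
20^3 ≡ 2 (mod 43)
20^6 ≡ 4 (mod 43)
20^7 ≡ 37 (mod 43)
20^14 ≡ 36 (mod 43)
20^21 ≡ 42 (mod 43)
20^42 ≡ 1 (mod 43) ✓
Hence ord(20) = 42.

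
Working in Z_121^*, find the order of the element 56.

ord(56) | φ(121) = φ(11^2) = 11·(11−1) = 110 = 2 · 5 · 11.
Divisors of 110: 1, 2, 5, 10, 11, 22, 55, 110.
Test each divisor d:
56^1 ≡ 56 (mod 121)
56^2 ≡ 111 (mod 121)
56^5 ≡ 34 (mod 121)
56^10 ≡ 67 (mod 121)
56^11 ≡ 1 (mod 121) ✓
Therefore the multiplicative order of 56 modulo 121 is 11.

11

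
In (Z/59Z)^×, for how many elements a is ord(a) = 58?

φ(59) = 59 − 1 = 58 = 2 · 29.
(Z/59Z)^× is cyclic (|G| = 58); a cyclic group of order m has exactly φ(d) elements of each order d | m, and none otherwise.
58 = 2 · 29 divides 58, and φ(58) = 28.

28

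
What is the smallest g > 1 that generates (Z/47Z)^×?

φ(47) = 47 − 1 = 46 = 2 · 23.
Test candidates g = 2, 3, … against the prime factors q ∈ {2, 23} of φ(47): g is a generator iff g^(46/q) ≢ 1 for every such q.
g = 2: 2^23 ≡ 1 — hits 1, so not a primitive root.
g = 3: 3^23 ≡ 1 — hits 1, so not a primitive root.
g = 4: 4^23 ≡ 1 — hits 1, so not a primitive root.
g = 5: 5^23 ≡ 46; 5^2 ≡ 25 — none is 1, so 5 is a primitive root.
Hence the least primitive root of 47 is 5.

5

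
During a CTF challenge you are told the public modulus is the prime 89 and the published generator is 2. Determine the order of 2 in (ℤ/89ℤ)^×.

11

ord(2) | φ(89) = 89 − 1 = 88 = 2^3 · 11.
Divisors of 88: 1, 2, 4, 8, 11, 22, 44, 88.
Check 2^d mod 89 for each divisor in increasing order:
2^1 ≡ 2
2^2 ≡ 4
2^4 ≡ 16
2^8 ≡ 78
2^11 ≡ 1
Therefore the multiplicative order of 2 modulo 89 is 11.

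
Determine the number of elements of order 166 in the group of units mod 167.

φ(167) = 167 − 1 = 166 = 2 · 83.
In a cyclic group of order 166, there are φ(d) elements of order d for each divisor d of 166, and zero for non-divisors.
166 = 2 · 83 divides 166, and φ(166) = 82.

82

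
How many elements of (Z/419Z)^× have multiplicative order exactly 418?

180

φ(419) = 419 − 1 = 418 = 2 · 11 · 19.
In a cyclic group of order 418, there are φ(d) elements of order d for each divisor d of 418, and zero for non-divisors.
418 = 2 · 11 · 19 divides 418, and φ(418) = 180.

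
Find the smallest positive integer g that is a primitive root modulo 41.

φ(41) = 41 − 1 = 40 = 2^3 · 5.
Test candidates g = 2, 3, … against the prime factors q ∈ {2, 5} of φ(41): g is a generator iff g^(40/q) ≢ 1 for every such q.
g = 2: 2^20 ≡ 1 — hits 1, so not a primitive root.
g = 3: 3^20 ≡ 40; 3^8 ≡ 1 — hits 1, so not a primitive root.
g = 4: 4^20 ≡ 1 — hits 1, so not a primitive root.
g = 5: 5^20 ≡ 1 — hits 1, so not a primitive root.
g = 6: 6^20 ≡ 40; 6^8 ≡ 10 — none is 1, so 6 is a primitive root.
So 6 is the smallest generator of (Z/41Z)^×.

6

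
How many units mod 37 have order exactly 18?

6

φ(37) = 37 − 1 = 36 = 2^2 · 3^2.
Since (Z/37Z)^× is cyclic of order 36, the number of elements of order d is φ(d) when d | 36 and 0 otherwise.
18 = 2 · 3^2 divides 36, and φ(18) = 6.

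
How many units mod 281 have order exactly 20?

φ(281) = 281 − 1 = 280 = 2^3 · 5 · 7.
In a cyclic group of order 280, there are φ(d) elements of order d for each divisor d of 280, and zero for non-divisors.
20 = 2^2 · 5 divides 280, and φ(20) = 8.

8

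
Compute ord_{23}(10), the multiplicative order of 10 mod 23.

22

Since 10 ∈ (Z/23Z)^×, its order divides φ(23) = 23 − 1 = 22 = 2 · 11.
Divisors of 22: 1, 2, 11, 22.
Compute 10^d (mod 23) for the divisors d until we hit 1:
10^1 ≡ 10 (mod 23)
10^2 ≡ 8 (mod 23)
10^11 ≡ 22 (mod 23)
10^22 ≡ 1 (mod 23) ✓
Hence ord(10) = 22.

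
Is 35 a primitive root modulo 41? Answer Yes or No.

φ(41) = 41 − 1 = 40 = 2^3 · 5.
An element g generates (Z/41Z)^× iff g^(40/q) ≢ 1 (mod 41) for each prime q ∈ {2, 5}.
35^20 ≡ 40 (mod 41)  [q = 2: ≢ 1 ✓]
35^8 ≡ 10 (mod 41)  [q = 5: ≢ 1 ✓]
Every test exponent gives a nontrivial residue, hence 35 generates the full group.

Yes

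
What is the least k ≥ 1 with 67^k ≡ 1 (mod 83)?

The order of 67 must divide φ(83) = 83 − 1 = 82 = 2 · 41.
Divisors of 82: 1, 2, 41, 82.
Compute 67^d (mod 83) for the divisors d until we hit 1:
67^1 ≡ 67 (mod 83)
67^2 ≡ 7 (mod 83)
67^41 ≡ 82 (mod 83)
67^82 ≡ 1 (mod 83) ✓
Therefore the multiplicative order of 67 modulo 83 is 82.

82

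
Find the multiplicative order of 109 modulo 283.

Since 109 ∈ (Z/283Z)^×, its order divides φ(283) = 283 − 1 = 282 = 2 · 3 · 47.
Divisors of 282: 1, 2, 3, 6, 47, 94, 141, 282.
Compute 109^d (mod 283) for the divisors d until we hit 1:
109^1 ≡ 109
109^2 ≡ 278
109^3 ≡ 21
109^6 ≡ 158
109^47 ≡ 239
109^94 ≡ 238
109^141 ≡ 282
109^282 ≡ 1
Hence ord(109) = 282.

282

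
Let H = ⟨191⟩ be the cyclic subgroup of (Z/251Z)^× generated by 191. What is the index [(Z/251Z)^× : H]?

By Lagrange's theorem, ord_251(191) divides φ(251) = 251 − 1 = 250 = 2 · 5^3.
Divisors of 250: 1, 2, 5, 10, 25, 50, 125, 250.
Check 191^d mod 251 for each divisor in increasing order:
191^1 ≡ 191
191^2 ≡ 86
191^5 ≡ 8
191^10 ≡ 64
191^25 ≡ 138
191^50 ≡ 219
191^125 ≡ 250
191^250 ≡ 1
The order of 191 is 250, so the subgroup it generates has 250 elements.
[(Z/251Z)^× : ⟨191⟩] = 250/250 = 1.

1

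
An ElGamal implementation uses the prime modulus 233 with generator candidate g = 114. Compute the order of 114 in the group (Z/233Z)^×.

232

The order of 114 must divide φ(233) = 233 − 1 = 232 = 2^3 · 29.
Divisors of 232: 1, 2, 4, 8, 29, 58, 116, 232.
Compute 114^d (mod 233) for the divisors d until we hit 1:
114^1 ≡ 114 (mod 233)
114^2 ≡ 181 (mod 233)
114^4 ≡ 141 (mod 233)
114^8 ≡ 76 (mod 233)
114^29 ≡ 221 (mod 233)
114^58 ≡ 144 (mod 233)
114^116 ≡ 232 (mod 233)
114^232 ≡ 1 (mod 233) ✓
Hence ord(114) = 232.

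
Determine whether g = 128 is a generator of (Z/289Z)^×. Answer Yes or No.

No

φ(289) = φ(17^2) = 17·(17−1) = 272 = 2^4 · 17.
128 is a primitive root mod 289 iff 128^(φ(289)/q) ≢ 1 for every prime q | φ(289), i.e. q ∈ {2, 17}.
128^136 ≡ 1 (mod 289)  [q = 2: ≡ 1 ✗]
128^16 ≡ 103 (mod 289)  [q = 17: ≢ 1 ✓]
Since 128^136 ≡ 1, the order of 128 divides 136 < 272, so 128 is not a primitive root.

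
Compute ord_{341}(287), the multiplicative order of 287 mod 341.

5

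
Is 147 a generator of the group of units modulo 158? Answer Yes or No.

Yes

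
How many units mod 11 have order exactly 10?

4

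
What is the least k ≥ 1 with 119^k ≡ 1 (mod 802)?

80

ord(119) | φ(802) = φ(2)·φ(401) = 1·400 = 400 = 2^4 · 5^2.
Divisors of 400: 1, 2, 4, 5, 8, 10, 16, 20, 25, 40, 50, 80, 100, 200, 400.
Test each divisor d:
119^1 ≡ 119
119^2 ≡ 527
119^4 ≡ 237
119^5 ≡ 133
119^8 ≡ 29
119^10 ≡ 45
119^16 ≡ 39
119^20 ≡ 421
119^25 ≡ 655
119^40 ≡ 801
119^50 ≡ 757
119^80 ≡ 1
Therefore the multiplicative order of 119 modulo 802 is 80.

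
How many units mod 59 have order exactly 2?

1

φ(59) = 59 − 1 = 58 = 2 · 29.
(Z/59Z)^× is cyclic (|G| = 58); a cyclic group of order m has exactly φ(d) elements of each order d | m, and none otherwise.
2 | 58, and φ(2) = 2 − 1 = 1.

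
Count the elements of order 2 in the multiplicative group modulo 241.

1

φ(241) = 241 − 1 = 240 = 2^4 · 3 · 5.
Since (Z/241Z)^× is cyclic of order 240, the number of elements of order d is φ(d) when d | 240 and 0 otherwise.
2 | 240, and φ(2) = 2 − 1 = 1.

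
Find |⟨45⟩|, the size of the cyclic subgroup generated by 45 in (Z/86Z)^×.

Since 45 ∈ (Z/86Z)^×, its order divides φ(86) = φ(2)·φ(43) = 1·42 = 42 = 2 · 3 · 7.
Divisors of 42: 1, 2, 3, 6, 7, 14, 21, 42.
Evaluate successive powers at the divisors of 42:
45^1 ≡ 45
45^2 ≡ 47
45^3 ≡ 51
45^6 ≡ 21
45^7 ≡ 85
45^14 ≡ 1
Hence ord(45) = 14.

14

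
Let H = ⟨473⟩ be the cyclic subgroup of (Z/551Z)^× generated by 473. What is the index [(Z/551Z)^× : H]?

4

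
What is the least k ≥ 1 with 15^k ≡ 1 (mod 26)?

12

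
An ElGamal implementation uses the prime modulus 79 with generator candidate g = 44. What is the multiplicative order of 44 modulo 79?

39

By Lagrange's theorem, ord_79(44) divides φ(79) = 79 − 1 = 78 = 2 · 3 · 13.
Divisors of 78: 1, 2, 3, 6, 13, 26, 39, 78.
Test each divisor d:
44^1 ≡ 44 (mod 79)
44^2 ≡ 40 (mod 79)
44^3 ≡ 22 (mod 79)
44^6 ≡ 10 (mod 79)
44^13 ≡ 55 (mod 79)
44^26 ≡ 23 (mod 79)
44^39 ≡ 1 (mod 79) ✓
Therefore the multiplicative order of 44 modulo 79 is 39.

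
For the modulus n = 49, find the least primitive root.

3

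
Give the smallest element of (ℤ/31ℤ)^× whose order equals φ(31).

3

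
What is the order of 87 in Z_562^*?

280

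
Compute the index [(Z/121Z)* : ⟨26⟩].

ord(26) | φ(121) = φ(11^2) = 11·(11−1) = 110 = 2 · 5 · 11.
Divisors of 110: 1, 2, 5, 10, 11, 22, 55, 110.
Compute 26^d (mod 121) for the divisors d until we hit 1:
26^1 ≡ 26
26^2 ≡ 71
26^5 ≡ 23
26^10 ≡ 45
26^11 ≡ 81
26^22 ≡ 27
26^55 ≡ 1
Thus |⟨26⟩| = ord(26) = 55.
Index = |(Z/121Z)^×| / |⟨26⟩| = 110 / 55 = 2.

2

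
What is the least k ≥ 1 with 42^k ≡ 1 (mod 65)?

By Lagrange's theorem, ord_65(42) divides φ(65) = φ(5·13) = (5−1)·(13−1) = 4·12 = 48 = 2^4 · 3.
Divisors of 48: 1, 2, 3, 4, 6, 8, 12, 16, 24, 48.
Evaluate successive powers at the divisors of 48:
42^1 ≡ 42
42^2 ≡ 9
42^3 ≡ 53
42^4 ≡ 16
42^6 ≡ 14
42^8 ≡ 61
42^12 ≡ 1
Therefore the multiplicative order of 42 modulo 65 is 12.

12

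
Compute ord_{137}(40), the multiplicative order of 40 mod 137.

By Lagrange's theorem, ord_137(40) divides φ(137) = 137 − 1 = 136 = 2^3 · 17.
Divisors of 136: 1, 2, 4, 8, 17, 34, 68, 136.
Test each divisor d:
40^1 ≡ 40 (mod 137)
40^2 ≡ 93 (mod 137)
40^4 ≡ 18 (mod 137)
40^8 ≡ 50 (mod 137)
40^17 ≡ 127 (mod 137)
40^34 ≡ 100 (mod 137)
40^68 ≡ 136 (mod 137)
40^136 ≡ 1 (mod 137) ✓
So ord_137(40) = 136.

136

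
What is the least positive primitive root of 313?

10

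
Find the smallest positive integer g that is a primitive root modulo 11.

2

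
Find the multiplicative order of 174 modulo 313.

39

ord(174) | φ(313) = 313 − 1 = 312 = 2^3 · 3 · 13.
Divisors of 312: 1, 2, 3, 4, 6, 8, 12, 13, 24, 26, 39, 52, 78, 104, 156, 312.
Test each divisor d:
174^1 ≡ 174 (mod 313)
174^2 ≡ 228 (mod 313)
174^3 ≡ 234 (mod 313)
174^4 ≡ 26 (mod 313)
174^6 ≡ 294 (mod 313)
174^8 ≡ 50 (mod 313)
174^12 ≡ 48 (mod 313)
174^13 ≡ 214 (mod 313)
174^24 ≡ 113 (mod 313)
174^26 ≡ 98 (mod 313)
174^39 ≡ 1 (mod 313) ✓
Hence ord(174) = 39.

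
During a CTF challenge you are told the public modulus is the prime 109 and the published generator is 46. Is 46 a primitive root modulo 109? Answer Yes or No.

No

φ(109) = 109 − 1 = 108 = 2^2 · 3^3.
46 is a primitive root mod 109 iff 46^(φ(109)/q) ≢ 1 for every prime q | φ(109), i.e. q ∈ {2, 3}.
46^54 ≡ 1 (mod 109)  [q = 2: ≡ 1 ✗]
46^36 ≡ 1 (mod 109)  [q = 3: ≡ 1 ✗]
The check at q = 2 fails, so 46 generates a proper subgroup.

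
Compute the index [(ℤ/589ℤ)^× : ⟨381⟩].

36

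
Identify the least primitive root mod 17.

3

φ(17) = 17 − 1 = 16 = 2^4.
g is a primitive root iff g^(16/q) ≢ 1 (mod 17) for each prime q ∈ {2}.
g = 2: 2^8 ≡ 1 — hits 1, so not a primitive root.
g = 3: 3^8 ≡ 16 — none is 1, so 3 is a primitive root.
So 3 is the smallest generator of (Z/17Z)^×.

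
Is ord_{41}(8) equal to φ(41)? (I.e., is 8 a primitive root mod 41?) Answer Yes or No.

No

φ(41) = 41 − 1 = 40 = 2^3 · 5.
Test 8^(40/q) mod 41 for each prime factor q of 40:
8^20 ≡ 1 (mod 41)  [q = 2: ≡ 1 ✗]
8^8 ≡ 16 (mod 41)  [q = 5: ≢ 1 ✓]
Since 8^20 ≡ 1, the order of 8 divides 20 < 40, so 8 is not a primitive root.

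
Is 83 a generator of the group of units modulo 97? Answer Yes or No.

Yes

φ(97) = 97 − 1 = 96 = 2^5 · 3.
Test 83^(96/q) mod 97 for each prime factor q of 96:
83^48 ≡ 96 (mod 97)  [q = 2: ≢ 1 ✓]
83^32 ≡ 61 (mod 97)  [q = 3: ≢ 1 ✓]
All checks pass, so 83 has order 96 and is a primitive root modulo 97.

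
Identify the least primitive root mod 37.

φ(37) = 37 − 1 = 36 = 2^2 · 3^2.
g is a primitive root iff g^(36/q) ≢ 1 (mod 37) for each prime q ∈ {2, 3}.
g = 2: 2^18 ≡ 36; 2^12 ≡ 26 — none is 1, so 2 is a primitive root.
The smallest primitive root modulo 37 is 2.

2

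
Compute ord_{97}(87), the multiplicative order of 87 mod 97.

96

Since 87 ∈ (Z/97Z)^×, its order divides φ(97) = 97 − 1 = 96 = 2^5 · 3.
Divisors of 96: 1, 2, 3, 4, 6, 8, 12, 16, 24, 32, 48, 96.
Check 87^d mod 97 for each divisor in increasing order:
87^1 ≡ 87 (mod 97)
87^2 ≡ 3 (mod 97)
87^3 ≡ 67 (mod 97)
87^4 ≡ 9 (mod 97)
87^6 ≡ 27 (mod 97)
87^8 ≡ 81 (mod 97)
87^12 ≡ 50 (mod 97)
87^16 ≡ 62 (mod 97)
87^24 ≡ 75 (mod 97)
87^32 ≡ 61 (mod 97)
87^48 ≡ 96 (mod 97)
87^96 ≡ 1 (mod 97) ✓
Therefore the multiplicative order of 87 modulo 97 is 96.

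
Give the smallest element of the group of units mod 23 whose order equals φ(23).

φ(23) = 23 − 1 = 22 = 2 · 11.
g is a primitive root iff g^(22/q) ≢ 1 (mod 23) for each prime q ∈ {2, 11}.
g = 2: 2^11 ≡ 1 — hits 1, so not a primitive root.
g = 3: 3^11 ≡ 1 — hits 1, so not a primitive root.
g = 4: 4^11 ≡ 1 — hits 1, so not a primitive root.
g = 5: 5^11 ≡ 22; 5^2 ≡ 2 — none is 1, so 5 is a primitive root.
The smallest primitive root modulo 23 is 5.

5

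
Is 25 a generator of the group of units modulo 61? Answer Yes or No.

No

φ(61) = 61 − 1 = 60 = 2^2 · 3 · 5.
An element g generates (Z/61Z)^× iff g^(60/q) ≢ 1 (mod 61) for each prime q ∈ {2, 3, 5}.
25^30 ≡ 1 (mod 61)  [q = 2: ≡ 1 ✗]
25^20 ≡ 13 (mod 61)  [q = 3: ≢ 1 ✓]
25^12 ≡ 34 (mod 61)  [q = 5: ≢ 1 ✓]
25^30 ≡ 1 shows ord(25) | 30, strictly less than φ(61); not a primitive root.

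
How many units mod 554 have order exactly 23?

22

φ(554) = φ(2)·φ(277) = 1·276 = 276 = 2^2 · 3 · 23.
Since (Z/554Z)^× is cyclic of order 276, the number of elements of order d is φ(d) when d | 276 and 0 otherwise.
23 | 276, and φ(23) = 23 − 1 = 22.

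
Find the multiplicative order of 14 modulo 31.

Since 14 ∈ (Z/31Z)^×, its order divides φ(31) = 31 − 1 = 30 = 2 · 3 · 5.
Divisors of 30: 1, 2, 3, 5, 6, 10, 15, 30.
Evaluate successive powers at the divisors of 30:
14^1 ≡ 14 (mod 31)
14^2 ≡ 10 (mod 31)
14^3 ≡ 16 (mod 31)
14^5 ≡ 5 (mod 31)
14^6 ≡ 8 (mod 31)
14^10 ≡ 25 (mod 31)
14^15 ≡ 1 (mod 31) ✓
The smallest such exponent is 15, so the order of 14 is 15.

15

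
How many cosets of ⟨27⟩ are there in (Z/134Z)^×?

By Lagrange's theorem, ord_134(27) divides φ(134) = φ(2)·φ(67) = 1·66 = 66 = 2 · 3 · 11.
Divisors of 66: 1, 2, 3, 6, 11, 22, 33, 66.
Test each divisor d:
27^1 ≡ 27
27^2 ≡ 59
27^3 ≡ 119
27^6 ≡ 91
27^11 ≡ 133
27^22 ≡ 1
The order of 27 is 22, so the subgroup it generates has 22 elements.
The index is φ(134) / ord(27) = 66 / 22 = 3.

3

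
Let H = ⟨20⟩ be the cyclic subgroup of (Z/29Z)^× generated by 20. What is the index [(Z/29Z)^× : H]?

4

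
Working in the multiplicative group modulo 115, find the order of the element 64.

22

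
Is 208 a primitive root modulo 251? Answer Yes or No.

φ(251) = 251 − 1 = 250 = 2 · 5^3.
It suffices to check that the order of 208 is not a proper divisor of 250: compute 208^(250/q) for q ∈ {2, 5}.
208^125 ≡ 1 (mod 251)  [q = 2: ≡ 1 ✗]
208^50 ≡ 20 (mod 251)  [q = 5: ≢ 1 ✓]
Since 208^125 ≡ 1, the order of 208 divides 125 < 250, so 208 is not a primitive root.

No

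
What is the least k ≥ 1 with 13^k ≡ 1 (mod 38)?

18

ord(13) | φ(38) = φ(2)·φ(19) = 1·18 = 18 = 2 · 3^2.
Divisors of 18: 1, 2, 3, 6, 9, 18.
Compute 13^d (mod 38) for the divisors d until we hit 1:
13^1 ≡ 13 (mod 38)
13^2 ≡ 17 (mod 38)
13^3 ≡ 31 (mod 38)
13^6 ≡ 11 (mod 38)
13^9 ≡ 37 (mod 38)
13^18 ≡ 1 (mod 38) ✓
The smallest such exponent is 18, so the order of 13 is 18.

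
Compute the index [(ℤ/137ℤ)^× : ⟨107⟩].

2

ord(107) | φ(137) = 137 − 1 = 136 = 2^3 · 17.
Divisors of 136: 1, 2, 4, 8, 17, 34, 68, 136.
Check 107^d mod 137 for each divisor in increasing order:
107^1 ≡ 107
107^2 ≡ 78
107^4 ≡ 56
107^8 ≡ 122
107^17 ≡ 100
107^34 ≡ 136
107^68 ≡ 1
So ord_137(107) = 68, hence |⟨107⟩| = 68.
[(Z/137Z)^× : ⟨107⟩] = 136/68 = 2.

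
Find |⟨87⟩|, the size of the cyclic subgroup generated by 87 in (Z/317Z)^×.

158

The order of 87 must divide φ(317) = 317 − 1 = 316 = 2^2 · 79.
Divisors of 316: 1, 2, 4, 79, 158, 316.
Evaluate successive powers at the divisors of 316:
87^1 ≡ 87 (mod 317)
87^2 ≡ 278 (mod 317)
87^4 ≡ 253 (mod 317)
87^79 ≡ 316 (mod 317)
87^158 ≡ 1 (mod 317) ✓
Hence ord(87) = 158.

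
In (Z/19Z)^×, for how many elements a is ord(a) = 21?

0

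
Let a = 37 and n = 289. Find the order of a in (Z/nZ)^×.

272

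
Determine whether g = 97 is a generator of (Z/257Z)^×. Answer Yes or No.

φ(257) = 257 − 1 = 256 = 2^8.
Test 97^(256/q) mod 257 for each prime factor q of 256:
97^128 ≡ 256 (mod 257)  [q = 2: ≢ 1 ✓]
None equal 1, so ord_257(97) = 256: 97 is a primitive root.

Yes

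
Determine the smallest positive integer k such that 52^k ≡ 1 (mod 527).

30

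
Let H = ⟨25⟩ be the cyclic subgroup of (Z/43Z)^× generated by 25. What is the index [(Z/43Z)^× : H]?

ord(25) | φ(43) = 43 − 1 = 42 = 2 · 3 · 7.
Divisors of 42: 1, 2, 3, 6, 7, 14, 21, 42.
Test each divisor d:
25^1 ≡ 25 (mod 43)
25^2 ≡ 23 (mod 43)
25^3 ≡ 16 (mod 43)
25^6 ≡ 41 (mod 43)
25^7 ≡ 36 (mod 43)
25^14 ≡ 6 (mod 43)
25^21 ≡ 1 (mod 43) ✓
So ord_43(25) = 21, hence |⟨25⟩| = 21.
The index is φ(43) / ord(25) = 42 / 21 = 2.

2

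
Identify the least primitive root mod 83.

2

φ(83) = 83 − 1 = 82 = 2 · 41.
Test candidates g = 2, 3, … against the prime factors q ∈ {2, 41} of φ(83): g is a generator iff g^(82/q) ≢ 1 for every such q.
g = 2: 2^41 ≡ 82; 2^2 ≡ 4 — none is 1, so 2 is a primitive root.
Hence the least primitive root of 83 is 2.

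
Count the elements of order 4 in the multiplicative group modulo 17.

2

φ(17) = 17 − 1 = 16 = 2^4.
(Z/17Z)^× is cyclic (|G| = 16); a cyclic group of order m has exactly φ(d) elements of each order d | m, and none otherwise.
4 = 2^2 divides 16, and φ(4) = 2.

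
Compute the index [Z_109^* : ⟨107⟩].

3

By Lagrange's theorem, ord_109(107) divides φ(109) = 109 − 1 = 108 = 2^2 · 3^3.
Divisors of 108: 1, 2, 3, 4, 6, 9, 12, 18, 27, 36, 54, 108.
Compute 107^d (mod 109) for the divisors d until we hit 1:
107^1 ≡ 107 (mod 109)
107^2 ≡ 4 (mod 109)
107^3 ≡ 101 (mod 109)
107^4 ≡ 16 (mod 109)
107^6 ≡ 64 (mod 109)
107^9 ≡ 33 (mod 109)
107^12 ≡ 63 (mod 109)
107^18 ≡ 108 (mod 109)
107^27 ≡ 76 (mod 109)
107^36 ≡ 1 (mod 109) ✓
The order of 107 is 36, so the subgroup it generates has 36 elements.
The index is φ(109) / ord(107) = 108 / 36 = 3.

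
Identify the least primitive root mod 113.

3

φ(113) = 113 − 1 = 112 = 2^4 · 7.
g is a primitive root iff g^(112/q) ≢ 1 (mod 113) for each prime q ∈ {2, 7}.
g = 2: 2^56 ≡ 1 — hits 1, so not a primitive root.
g = 3: 3^56 ≡ 112; 3^16 ≡ 49 — none is 1, so 3 is a primitive root.
So 3 is the smallest generator of (Z/113Z)^×.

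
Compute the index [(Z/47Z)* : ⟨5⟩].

1

The order of 5 must divide φ(47) = 47 − 1 = 46 = 2 · 23.
Divisors of 46: 1, 2, 23, 46.
Compute 5^d (mod 47) for the divisors d until we hit 1:
5^1 ≡ 5 (mod 47)
5^2 ≡ 25 (mod 47)
5^23 ≡ 46 (mod 47)
5^46 ≡ 1 (mod 47) ✓
The order of 5 is 46, so the subgroup it generates has 46 elements.
[(Z/47Z)^× : ⟨5⟩] = 46/46 = 1.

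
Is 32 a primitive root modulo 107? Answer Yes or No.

Yes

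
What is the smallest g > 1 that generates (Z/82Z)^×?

φ(82) = φ(2)·φ(41) = 1·40 = 40 = 2^3 · 5.
g is a primitive root iff g^(40/q) ≢ 1 (mod 82) for each prime q ∈ {2, 5}.
g = 2: gcd(2, 82) = 2 > 1, not a unit — skip.
g = 3: 3^20 ≡ 81; 3^8 ≡ 1 — hits 1, so not a primitive root.
g = 4: gcd(4, 82) = 2 > 1, not a unit — skip.
g = 5: 5^20 ≡ 1 — hits 1, so not a primitive root.
g = 6: gcd(6, 82) = 2 > 1, not a unit — skip.
g = 7: 7^20 ≡ 81; 7^8 ≡ 37 — none is 1, so 7 is a primitive root.
Hence the least primitive root of 82 is 7.

7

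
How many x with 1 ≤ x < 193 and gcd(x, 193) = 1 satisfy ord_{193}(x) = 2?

1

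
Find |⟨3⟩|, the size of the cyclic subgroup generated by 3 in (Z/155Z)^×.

ord(3) | φ(155) = φ(5·31) = (5−1)·(31−1) = 4·30 = 120 = 2^3 · 3 · 5.
Divisors of 120: 1, 2, 3, 4, 5, 6, 8, 10, 12, 15, 20, 24, 30, 40, 60, 120.
Evaluate successive powers at the divisors of 120:
3^1 ≡ 3 (mod 155)
3^2 ≡ 9 (mod 155)
3^3 ≡ 27 (mod 155)
3^4 ≡ 81 (mod 155)
3^5 ≡ 88 (mod 155)
3^6 ≡ 109 (mod 155)
3^8 ≡ 51 (mod 155)
3^10 ≡ 149 (mod 155)
3^12 ≡ 101 (mod 155)
3^15 ≡ 92 (mod 155)
3^20 ≡ 36 (mod 155)
3^24 ≡ 126 (mod 155)
3^30 ≡ 94 (mod 155)
3^40 ≡ 56 (mod 155)
3^60 ≡ 1 (mod 155) ✓
Therefore the multiplicative order of 3 modulo 155 is 60.

60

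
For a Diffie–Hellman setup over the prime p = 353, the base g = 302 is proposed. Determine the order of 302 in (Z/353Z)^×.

352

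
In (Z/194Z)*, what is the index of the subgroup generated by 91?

The order of 91 must divide φ(194) = φ(2)·φ(97) = 1·96 = 96 = 2^5 · 3.
Divisors of 96: 1, 2, 3, 4, 6, 8, 12, 16, 24, 32, 48, 96.
Check 91^d mod 194 for each divisor in increasing order:
91^1 ≡ 91
91^2 ≡ 133
91^3 ≡ 75
91^4 ≡ 35
91^6 ≡ 193
91^8 ≡ 61
91^12 ≡ 1
The order of 91 is 12, so the subgroup it generates has 12 elements.
The index is φ(194) / ord(91) = 96 / 12 = 8.

8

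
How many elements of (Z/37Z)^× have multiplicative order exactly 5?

φ(37) = 37 − 1 = 36 = 2^2 · 3^2.
(Z/37Z)^× is cyclic (|G| = 36); a cyclic group of order m has exactly φ(d) elements of each order d | m, and none otherwise.
5 does not divide 36, so no element of (Z/37Z)^× has order 5.

0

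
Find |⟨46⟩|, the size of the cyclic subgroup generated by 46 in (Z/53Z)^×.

13

ord(46) | φ(53) = 53 − 1 = 52 = 2^2 · 13.
Divisors of 52: 1, 2, 4, 13, 26, 52.
Test each divisor d:
46^1 ≡ 46 (mod 53)
46^2 ≡ 49 (mod 53)
46^4 ≡ 16 (mod 53)
46^13 ≡ 1 (mod 53) ✓
So ord_53(46) = 13.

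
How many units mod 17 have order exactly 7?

φ(17) = 17 − 1 = 16 = 2^4.
In a cyclic group of order 16, there are φ(d) elements of order d for each divisor d of 16, and zero for non-divisors.
7 does not divide 16, so no element of (Z/17Z)^× has order 7.

0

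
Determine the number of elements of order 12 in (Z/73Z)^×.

φ(73) = 73 − 1 = 72 = 2^3 · 3^2.
(Z/73Z)^× is cyclic (|G| = 72); a cyclic group of order m has exactly φ(d) elements of each order d | m, and none otherwise.
12 = 2^2 · 3 divides 72, and φ(12) = 4.

4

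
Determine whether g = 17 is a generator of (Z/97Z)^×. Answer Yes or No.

Yes

φ(97) = 97 − 1 = 96 = 2^5 · 3.
17 is a primitive root mod 97 iff 17^(φ(97)/q) ≢ 1 for every prime q | φ(97), i.e. q ∈ {2, 3}.
17^48 ≡ 96 (mod 97)  [q = 2: ≢ 1 ✓]
17^32 ≡ 61 (mod 97)  [q = 3: ≢ 1 ✓]
Every test exponent gives a nontrivial residue, hence 17 generates the full group.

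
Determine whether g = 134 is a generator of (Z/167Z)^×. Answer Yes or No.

Yes

φ(167) = 167 − 1 = 166 = 2 · 83.
Test 134^(166/q) mod 167 for each prime factor q of 166:
134^83 ≡ 166 (mod 167)  [q = 2: ≢ 1 ✓]
134^2 ≡ 87 (mod 167)  [q = 83: ≢ 1 ✓]
None equal 1, so ord_167(134) = 166: 134 is a primitive root.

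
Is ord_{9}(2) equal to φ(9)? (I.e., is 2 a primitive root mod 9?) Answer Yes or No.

Yes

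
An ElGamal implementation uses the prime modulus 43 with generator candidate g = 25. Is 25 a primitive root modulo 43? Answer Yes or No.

φ(43) = 43 − 1 = 42 = 2 · 3 · 7.
Test 25^(42/q) mod 43 for each prime factor q of 42:
25^21 ≡ 1 (mod 43)  [q = 2: ≡ 1 ✗]
25^14 ≡ 6 (mod 43)  [q = 3: ≢ 1 ✓]
25^6 ≡ 41 (mod 43)  [q = 7: ≢ 1 ✓]
The check at q = 2 fails, so 25 generates a proper subgroup.

No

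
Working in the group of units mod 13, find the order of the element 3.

3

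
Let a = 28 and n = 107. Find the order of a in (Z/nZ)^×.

106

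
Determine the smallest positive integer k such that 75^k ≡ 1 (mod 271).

By Lagrange's theorem, ord_271(75) divides φ(271) = 271 − 1 = 270 = 2 · 3^3 · 5.
Divisors of 270: 1, 2, 3, 5, 6, 9, 10, 15, 18, 27, 30, 45, 54, 90, 135, 270.
Check 75^d mod 271 for each divisor in increasing order:
75^1 ≡ 75
75^2 ≡ 205
75^3 ≡ 199
75^5 ≡ 145
75^6 ≡ 35
75^9 ≡ 190
75^10 ≡ 158
75^15 ≡ 146
75^18 ≡ 57
75^27 ≡ 261
75^30 ≡ 178
75^45 ≡ 243
75^54 ≡ 100
75^90 ≡ 242
75^135 ≡ 270
75^270 ≡ 1
Hence ord(75) = 270.

270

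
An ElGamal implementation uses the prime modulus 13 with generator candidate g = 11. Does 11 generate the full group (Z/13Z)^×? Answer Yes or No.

Yes

φ(13) = 13 − 1 = 12 = 2^2 · 3.
11 is a primitive root mod 13 iff 11^(φ(13)/q) ≢ 1 for every prime q | φ(13), i.e. q ∈ {2, 3}.
11^6 ≡ 12 (mod 13)  [q = 2: ≢ 1 ✓]
11^4 ≡ 3 (mod 13)  [q = 3: ≢ 1 ✓]
Every test exponent gives a nontrivial residue, hence 11 generates the full group.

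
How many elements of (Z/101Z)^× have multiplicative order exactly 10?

4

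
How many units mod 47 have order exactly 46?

22

φ(47) = 47 − 1 = 46 = 2 · 23.
(Z/47Z)^× is cyclic (|G| = 46); a cyclic group of order m has exactly φ(d) elements of each order d | m, and none otherwise.
46 = 2 · 23 divides 46, and φ(46) = 22.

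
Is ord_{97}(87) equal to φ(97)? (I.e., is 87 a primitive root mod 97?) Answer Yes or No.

φ(97) = 97 − 1 = 96 = 2^5 · 3.
87 is a primitive root mod 97 iff 87^(φ(97)/q) ≢ 1 for every prime q | φ(97), i.e. q ∈ {2, 3}.
87^48 ≡ 96 (mod 97)  [q = 2: ≢ 1 ✓]
87^32 ≡ 61 (mod 97)  [q = 3: ≢ 1 ✓]
All checks pass, so 87 has order 96 and is a primitive root modulo 97.

Yes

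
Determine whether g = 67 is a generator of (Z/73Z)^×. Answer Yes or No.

φ(73) = 73 − 1 = 72 = 2^3 · 3^2.
An element g generates (Z/73Z)^× iff g^(72/q) ≢ 1 (mod 73) for each prime q ∈ {2, 3}.
67^36 ≡ 1 (mod 73)  [q = 2: ≡ 1 ✗]
67^24 ≡ 64 (mod 73)  [q = 3: ≢ 1 ✓]
Since 67^36 ≡ 1, the order of 67 divides 36 < 72, so 67 is not a primitive root.

No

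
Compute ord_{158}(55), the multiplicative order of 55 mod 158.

ord(55) | φ(158) = φ(2)·φ(79) = 1·78 = 78 = 2 · 3 · 13.
Divisors of 78: 1, 2, 3, 6, 13, 26, 39, 78.
Evaluate successive powers at the divisors of 78:
55^1 ≡ 55 (mod 158)
55^2 ≡ 23 (mod 158)
55^3 ≡ 1 (mod 158) ✓
The smallest such exponent is 3, so the order of 55 is 3.

3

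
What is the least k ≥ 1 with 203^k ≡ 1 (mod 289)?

By Lagrange's theorem, ord_289(203) divides φ(289) = φ(17^2) = 17·(17−1) = 272 = 2^4 · 17.
Divisors of 272: 1, 2, 4, 8, 16, 17, 34, 68, 136, 272.
Check 203^d mod 289 for each divisor in increasing order:
203^1 ≡ 203 (mod 289)
203^2 ≡ 171 (mod 289)
203^4 ≡ 52 (mod 289)
203^8 ≡ 103 (mod 289)
203^16 ≡ 205 (mod 289)
203^17 ≡ 288 (mod 289)
203^34 ≡ 1 (mod 289) ✓
So ord_289(203) = 34.

34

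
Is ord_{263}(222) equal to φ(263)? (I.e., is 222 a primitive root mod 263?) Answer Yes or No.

No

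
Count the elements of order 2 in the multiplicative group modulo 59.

1

φ(59) = 59 − 1 = 58 = 2 · 29.
(Z/59Z)^× is cyclic (|G| = 58); a cyclic group of order m has exactly φ(d) elements of each order d | m, and none otherwise.
2 | 58, and φ(2) = 2 − 1 = 1.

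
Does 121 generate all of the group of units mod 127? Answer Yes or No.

No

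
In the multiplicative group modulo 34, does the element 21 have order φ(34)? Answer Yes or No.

φ(34) = φ(2)·φ(17) = 1·16 = 16 = 2^4.
21 is a primitive root mod 34 iff 21^(φ(34)/q) ≢ 1 for every prime q | φ(34), i.e. q ∈ {2}.
21^8 ≡ 1 (mod 34)  [q = 2: ≡ 1 ✗]
21^8 ≡ 1 shows ord(21) | 8, strictly less than φ(34); not a primitive root.

No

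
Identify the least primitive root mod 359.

φ(359) = 359 − 1 = 358 = 2 · 179.
g is a primitive root iff g^(358/q) ≢ 1 (mod 359) for each prime q ∈ {2, 179}.
g = 2: 2^179 ≡ 1 — hits 1, so not a primitive root.
g = 3: 3^179 ≡ 1 — hits 1, so not a primitive root.
g = 4: 4^179 ≡ 1 — hits 1, so not a primitive root.
g = 5: 5^179 ≡ 1 — hits 1, so not a primitive root.
g = 6: 6^179 ≡ 1 — hits 1, so not a primitive root.
g = 7: 7^179 ≡ 358; 7^2 ≡ 49 — none is 1, so 7 is a primitive root.
So 7 is the smallest generator of (Z/359Z)^×.

7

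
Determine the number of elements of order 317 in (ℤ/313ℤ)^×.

φ(313) = 313 − 1 = 312 = 2^3 · 3 · 13.
Since (Z/313Z)^× is cyclic of order 312, the number of elements of order d is φ(d) when d | 312 and 0 otherwise.
317 does not divide 312, so no element of (Z/313Z)^× has order 317.

0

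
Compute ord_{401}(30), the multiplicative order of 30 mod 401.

By Lagrange's theorem, ord_401(30) divides φ(401) = 401 − 1 = 400 = 2^4 · 5^2.
Divisors of 400: 1, 2, 4, 5, 8, 10, 16, 20, 25, 40, 50, 80, 100, 200, 400.
Evaluate successive powers at the divisors of 400:
30^1 ≡ 30
30^2 ≡ 98
30^4 ≡ 381
30^5 ≡ 202
30^8 ≡ 400
30^10 ≡ 303
30^16 ≡ 1
The smallest such exponent is 16, so the order of 30 is 16.

16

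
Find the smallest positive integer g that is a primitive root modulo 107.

φ(107) = 107 − 1 = 106 = 2 · 53.
g is a primitive root iff g^(106/q) ≢ 1 (mod 107) for each prime q ∈ {2, 53}.
g = 2: 2^53 ≡ 106; 2^2 ≡ 4 — none is 1, so 2 is a primitive root.
So 2 is the smallest generator of (Z/107Z)^×.

2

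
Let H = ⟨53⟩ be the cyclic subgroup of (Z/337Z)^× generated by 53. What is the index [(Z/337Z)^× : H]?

1

Since 53 ∈ (Z/337Z)^×, its order divides φ(337) = 337 − 1 = 336 = 2^4 · 3 · 7.
Divisors of 336: 1, 2, 3, 4, 6, 7, 8, 12, 14, 16, 21, 24, 28, 42, 48, 56, 84, 112, 168, 336.
Test each divisor d:
53^1 ≡ 53 (mod 337)
53^2 ≡ 113 (mod 337)
53^3 ≡ 260 (mod 337)
53^4 ≡ 300 (mod 337)
53^6 ≡ 200 (mod 337)
53^7 ≡ 153 (mod 337)
53^8 ≡ 21 (mod 337)
53^12 ≡ 234 (mod 337)
53^14 ≡ 156 (mod 337)
53^16 ≡ 104 (mod 337)
53^21 ≡ 278 (mod 337)
53^24 ≡ 162 (mod 337)
53^28 ≡ 72 (mod 337)
53^42 ≡ 111 (mod 337)
53^48 ≡ 295 (mod 337)
53^56 ≡ 129 (mod 337)
53^84 ≡ 189 (mod 337)
53^112 ≡ 128 (mod 337)
53^168 ≡ 336 (mod 337)
53^336 ≡ 1 (mod 337) ✓
Thus |⟨53⟩| = ord(53) = 336.
The index is φ(337) / ord(53) = 336 / 336 = 1.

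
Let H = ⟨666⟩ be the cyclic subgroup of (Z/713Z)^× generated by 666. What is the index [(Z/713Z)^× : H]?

ord(666) | φ(713) = φ(23·31) = (23−1)·(31−1) = 22·30 = 660 = 2^2 · 3 · 5 · 11.
Divisors of 660: 1, 2, 3, 4, 5, 6, 10, 11, 12, 15, 20, 22, 30, 33, 44, 55, 60, 66, 110, 132, 165, 220, 330, 660.
Test each divisor d:
666^1 ≡ 666
666^2 ≡ 70
666^3 ≡ 275
666^4 ≡ 622
666^5 ≡ 712
666^6 ≡ 47
666^10 ≡ 1
Thus |⟨666⟩| = ord(666) = 10.
The index is φ(713) / ord(666) = 660 / 10 = 66.

66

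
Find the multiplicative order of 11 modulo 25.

5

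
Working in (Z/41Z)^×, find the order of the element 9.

ord(9) | φ(41) = 41 − 1 = 40 = 2^3 · 5.
Divisors of 40: 1, 2, 4, 5, 8, 10, 20, 40.
Test each divisor d:
9^1 ≡ 9 (mod 41)
9^2 ≡ 40 (mod 41)
9^4 ≡ 1 (mod 41) ✓
The smallest such exponent is 4, so the order of 9 is 4.

4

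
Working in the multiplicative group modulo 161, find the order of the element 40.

Since 40 ∈ (Z/161Z)^×, its order divides φ(161) = φ(7·23) = (7−1)·(23−1) = 6·22 = 132 = 2^2 · 3 · 11.
Divisors of 132: 1, 2, 3, 4, 6, 11, 12, 22, 33, 44, 66, 132.
Check 40^d mod 161 for each divisor in increasing order:
40^1 ≡ 40 (mod 161)
40^2 ≡ 151 (mod 161)
40^3 ≡ 83 (mod 161)
40^4 ≡ 100 (mod 161)
40^6 ≡ 127 (mod 161)
40^11 ≡ 45 (mod 161)
40^12 ≡ 29 (mod 161)
40^22 ≡ 93 (mod 161)
40^33 ≡ 160 (mod 161)
40^44 ≡ 116 (mod 161)
40^66 ≡ 1 (mod 161) ✓
So ord_161(40) = 66.

66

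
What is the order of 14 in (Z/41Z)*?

The order of 14 must divide φ(41) = 41 − 1 = 40 = 2^3 · 5.
Divisors of 40: 1, 2, 4, 5, 8, 10, 20, 40.
Compute 14^d (mod 41) for the divisors d until we hit 1:
14^1 ≡ 14 (mod 41)
14^2 ≡ 32 (mod 41)
14^4 ≡ 40 (mod 41)
14^5 ≡ 27 (mod 41)
14^8 ≡ 1 (mod 41) ✓
So ord_41(14) = 8.

8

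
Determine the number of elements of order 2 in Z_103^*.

1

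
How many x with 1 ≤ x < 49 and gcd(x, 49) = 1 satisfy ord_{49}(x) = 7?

φ(49) = φ(7^2) = 7·(7−1) = 42 = 2 · 3 · 7.
In a cyclic group of order 42, there are φ(d) elements of order d for each divisor d of 42, and zero for non-divisors.
7 | 42, and φ(7) = 7 − 1 = 6.

6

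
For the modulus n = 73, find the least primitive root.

φ(73) = 73 − 1 = 72 = 2^3 · 3^2.
Test candidates g = 2, 3, … against the prime factors q ∈ {2, 3} of φ(73): g is a generator iff g^(72/q) ≢ 1 for every such q.
g = 2: 2^36 ≡ 1 — hits 1, so not a primitive root.
g = 3: 3^36 ≡ 1 — hits 1, so not a primitive root.
g = 4: 4^36 ≡ 1 — hits 1, so not a primitive root.
g = 5: 5^36 ≡ 72; 5^24 ≡ 8 — none is 1, so 5 is a primitive root.
Hence the least primitive root of 73 is 5.

5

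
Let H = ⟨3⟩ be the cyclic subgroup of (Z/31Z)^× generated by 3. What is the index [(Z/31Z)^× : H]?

Since 3 ∈ (Z/31Z)^×, its order divides φ(31) = 31 − 1 = 30 = 2 · 3 · 5.
Divisors of 30: 1, 2, 3, 5, 6, 10, 15, 30.
Compute 3^d (mod 31) for the divisors d until we hit 1:
3^1 ≡ 3 (mod 31)
3^2 ≡ 9 (mod 31)
3^3 ≡ 27 (mod 31)
3^5 ≡ 26 (mod 31)
3^6 ≡ 16 (mod 31)
3^10 ≡ 25 (mod 31)
3^15 ≡ 30 (mod 31)
3^30 ≡ 1 (mod 31) ✓
The order of 3 is 30, so the subgroup it generates has 30 elements.
[(Z/31Z)^× : ⟨3⟩] = 30/30 = 1.

1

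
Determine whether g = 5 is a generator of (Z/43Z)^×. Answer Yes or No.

Yes

φ(43) = 43 − 1 = 42 = 2 · 3 · 7.
It suffices to check that the order of 5 is not a proper divisor of 42: compute 5^(42/q) for q ∈ {2, 3, 7}.
5^21 ≡ 42 (mod 43)  [q = 2: ≢ 1 ✓]
5^14 ≡ 36 (mod 43)  [q = 3: ≢ 1 ✓]
5^6 ≡ 16 (mod 43)  [q = 7: ≢ 1 ✓]
Every test exponent gives a nontrivial residue, hence 5 generates the full group.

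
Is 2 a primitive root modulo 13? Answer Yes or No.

Yes

φ(13) = 13 − 1 = 12 = 2^2 · 3.
An element g generates (Z/13Z)^× iff g^(12/q) ≢ 1 (mod 13) for each prime q ∈ {2, 3}.
2^6 ≡ 12 (mod 13)  [q = 2: ≢ 1 ✓]
2^4 ≡ 3 (mod 13)  [q = 3: ≢ 1 ✓]
None equal 1, so ord_13(2) = 12: 2 is a primitive root.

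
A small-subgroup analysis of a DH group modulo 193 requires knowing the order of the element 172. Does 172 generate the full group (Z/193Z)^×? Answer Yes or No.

No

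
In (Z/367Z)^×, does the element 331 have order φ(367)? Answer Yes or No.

Yes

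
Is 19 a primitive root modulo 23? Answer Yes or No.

φ(23) = 23 − 1 = 22 = 2 · 11.
It suffices to check that the order of 19 is not a proper divisor of 22: compute 19^(22/q) for q ∈ {2, 11}.
19^11 ≡ 22 (mod 23)  [q = 2: ≢ 1 ✓]
19^2 ≡ 16 (mod 23)  [q = 11: ≢ 1 ✓]
None equal 1, so ord_23(19) = 22: 19 is a primitive root.

Yes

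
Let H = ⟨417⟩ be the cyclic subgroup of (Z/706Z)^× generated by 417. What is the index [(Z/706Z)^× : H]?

8

ord(417) | φ(706) = φ(2)·φ(353) = 1·352 = 352 = 2^5 · 11.
Divisors of 352: 1, 2, 4, 8, 11, 16, 22, 32, 44, 88, 176, 352.
Check 417^d mod 706 for each divisor in increasing order:
417^1 ≡ 417 (mod 706)
417^2 ≡ 213 (mod 706)
417^4 ≡ 185 (mod 706)
417^8 ≡ 337 (mod 706)
417^11 ≡ 395 (mod 706)
417^16 ≡ 609 (mod 706)
417^22 ≡ 705 (mod 706)
417^32 ≡ 231 (mod 706)
417^44 ≡ 1 (mod 706) ✓
The order of 417 is 44, so the subgroup it generates has 44 elements.
Index = |(Z/706Z)^×| / |⟨417⟩| = 352 / 44 = 8.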